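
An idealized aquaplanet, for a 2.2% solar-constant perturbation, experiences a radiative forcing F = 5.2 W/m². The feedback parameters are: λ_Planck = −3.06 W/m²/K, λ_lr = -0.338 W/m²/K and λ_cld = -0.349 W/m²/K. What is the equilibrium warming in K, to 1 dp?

1.4 K

Net feedback parameter λ = (−3.06) + (-0.338) + (-0.349) = -3.747 W/m²/K.
ΔT = −F/λ = −5.2/(-3.747) = 1.4 K.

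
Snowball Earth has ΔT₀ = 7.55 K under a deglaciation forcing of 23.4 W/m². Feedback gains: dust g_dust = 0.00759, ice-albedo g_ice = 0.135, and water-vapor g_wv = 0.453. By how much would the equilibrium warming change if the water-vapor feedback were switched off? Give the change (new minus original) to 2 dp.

-9.86 K

Original: g = 0.59559, ΔT = 7.55/(1−0.59559) = 18.6692 K.
Without water-vapor: g' = 0.14259, ΔT' = 7.55/(1−0.14259) = 8.8056 K.
Change = 8.8056 − 18.6692 = -9.86 K.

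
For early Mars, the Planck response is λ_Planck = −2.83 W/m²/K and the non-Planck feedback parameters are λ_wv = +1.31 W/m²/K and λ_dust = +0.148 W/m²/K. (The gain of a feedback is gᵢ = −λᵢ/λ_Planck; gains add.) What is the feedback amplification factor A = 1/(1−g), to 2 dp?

Convert to gains: g_wv = 1.31/2.83 = 0.4629; g_dust = 0.148/2.83 = 0.0523.
Total gain g = 0.5152.
A = 1/(1 − 0.5152) = 2.06.

2.06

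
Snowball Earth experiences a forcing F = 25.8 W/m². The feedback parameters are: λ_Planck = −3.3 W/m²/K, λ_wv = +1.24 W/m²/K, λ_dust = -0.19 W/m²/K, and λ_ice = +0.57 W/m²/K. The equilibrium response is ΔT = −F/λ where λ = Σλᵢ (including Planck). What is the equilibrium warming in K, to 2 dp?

15.36 K

Net feedback parameter λ = (−3.3) + (+1.24) + (-0.19) + (+0.57) = -1.68 W/m²/K.
ΔT = −F/λ = −25.8/(-1.68) = 15.36 K.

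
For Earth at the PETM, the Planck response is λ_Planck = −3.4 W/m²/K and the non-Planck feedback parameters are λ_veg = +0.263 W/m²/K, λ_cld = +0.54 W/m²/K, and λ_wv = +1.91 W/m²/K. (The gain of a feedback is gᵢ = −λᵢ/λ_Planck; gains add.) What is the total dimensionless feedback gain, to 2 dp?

Convert to gains: g_veg = 0.263/3.4 = 0.07735; g_cld = 0.54/3.4 = 0.1588; g_wv = 1.91/3.4 = 0.5618.
Total gain g = 0.79795.

0.80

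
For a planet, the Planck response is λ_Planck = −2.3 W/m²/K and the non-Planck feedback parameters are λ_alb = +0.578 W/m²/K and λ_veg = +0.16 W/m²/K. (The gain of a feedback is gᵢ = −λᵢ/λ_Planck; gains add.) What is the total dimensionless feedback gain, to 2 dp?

Convert to gains: g_alb = 0.578/2.3 = 0.2513; g_veg = 0.16/2.3 = 0.06957.
Total gain g = 0.32087.

0.32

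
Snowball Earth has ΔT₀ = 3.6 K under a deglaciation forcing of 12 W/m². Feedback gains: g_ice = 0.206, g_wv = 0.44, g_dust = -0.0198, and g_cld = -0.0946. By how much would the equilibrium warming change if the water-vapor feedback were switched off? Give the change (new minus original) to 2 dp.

Original: g = 0.5316, ΔT = 3.6/(1−0.5316) = 7.6857 K.
Without water-vapor: g' = 0.0916, ΔT' = 3.6/(1−0.0916) = 3.9630 K.
Change = 3.9630 − 7.6857 = -3.72 K.

-3.72 K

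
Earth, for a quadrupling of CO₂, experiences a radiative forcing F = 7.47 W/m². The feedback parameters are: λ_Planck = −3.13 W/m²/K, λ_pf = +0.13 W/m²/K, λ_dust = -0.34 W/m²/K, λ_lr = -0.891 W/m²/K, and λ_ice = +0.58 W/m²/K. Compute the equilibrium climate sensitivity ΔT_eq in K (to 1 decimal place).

Net feedback parameter λ = (−3.13) + (+0.13) + (-0.34) + (-0.891) + (+0.58) = -3.651 W/m²/K.
ΔT = −F/λ = −7.47/(-3.651) = 2.0 K.

2.0 K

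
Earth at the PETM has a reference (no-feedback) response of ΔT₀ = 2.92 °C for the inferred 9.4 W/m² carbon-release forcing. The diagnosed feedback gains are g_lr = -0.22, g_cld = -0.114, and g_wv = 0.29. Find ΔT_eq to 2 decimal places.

2.80 °C

Total gain g = -0.22 − 0.114 + 0.29 = -0.044.
Amplification A = 1/(1 + 0.044) = 0.9579.
ΔT = 2.92 × 0.9579 = 2.80 °C.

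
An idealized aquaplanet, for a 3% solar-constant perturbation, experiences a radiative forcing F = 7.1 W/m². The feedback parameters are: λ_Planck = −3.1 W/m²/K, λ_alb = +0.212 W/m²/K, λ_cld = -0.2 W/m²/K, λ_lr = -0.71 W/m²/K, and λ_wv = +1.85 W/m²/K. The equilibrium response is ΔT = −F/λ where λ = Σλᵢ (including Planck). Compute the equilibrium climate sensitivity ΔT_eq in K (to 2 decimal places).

3.64 K

Net feedback parameter λ = (−3.1) + (+0.212) + (-0.2) + (-0.71) + (+1.85) = -1.948 W/m²/K.
ΔT = −F/λ = −7.1/(-1.948) = 3.64 K.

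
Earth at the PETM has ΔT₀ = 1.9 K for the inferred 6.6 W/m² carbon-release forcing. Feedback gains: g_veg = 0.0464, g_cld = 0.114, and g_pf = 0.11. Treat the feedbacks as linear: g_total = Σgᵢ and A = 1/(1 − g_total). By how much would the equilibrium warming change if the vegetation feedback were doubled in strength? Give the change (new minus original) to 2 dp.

0.18 K

Original: g = 0.2704, ΔT = 1.9/(1−0.2704) = 2.6042 K.
With doubled vegetation: g' = 0.3168, ΔT' = 1.9/(1−0.3168) = 2.7810 K.
Change = 2.7810 − 2.6042 = 0.18 K.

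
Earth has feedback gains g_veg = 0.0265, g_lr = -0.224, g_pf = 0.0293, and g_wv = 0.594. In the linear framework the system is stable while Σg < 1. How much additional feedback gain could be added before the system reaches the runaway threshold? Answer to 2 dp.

0.57

Current total gain = 0.0265 − 0.224 + 0.0293 + 0.594 = 0.4258.
Margin to runaway = 1 − 0.4258 = 0.57.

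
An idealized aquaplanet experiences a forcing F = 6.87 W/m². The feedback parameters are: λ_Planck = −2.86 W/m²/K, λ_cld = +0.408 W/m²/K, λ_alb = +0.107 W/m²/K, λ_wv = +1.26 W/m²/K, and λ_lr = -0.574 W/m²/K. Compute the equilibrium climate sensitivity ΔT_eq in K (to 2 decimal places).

4.14 K

Net feedback parameter λ = (−2.86) + (+0.408) + (+0.107) + (+1.26) + (-0.574) = -1.659 W/m²/K.
ΔT = −F/λ = −6.87/(-1.659) = 4.14 K.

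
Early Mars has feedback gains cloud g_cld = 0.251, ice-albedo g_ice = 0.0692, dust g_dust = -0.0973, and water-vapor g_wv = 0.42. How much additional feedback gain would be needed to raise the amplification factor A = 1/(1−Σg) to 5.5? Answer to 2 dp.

Current total gain = 0.6429.
Target gain for A = 5.5: g* = 1 − 1/5.5 = 0.8182.
Additional gain needed = 0.8182 − 0.6429 = 0.18.

0.18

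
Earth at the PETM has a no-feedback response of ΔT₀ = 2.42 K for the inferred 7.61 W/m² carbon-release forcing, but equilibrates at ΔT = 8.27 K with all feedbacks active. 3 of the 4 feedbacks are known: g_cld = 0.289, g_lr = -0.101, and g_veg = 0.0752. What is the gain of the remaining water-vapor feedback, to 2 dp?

Amplification A = ΔT/ΔT₀ = 8.27/2.42 = 3.417.
Total gain g = 1 − 1/A = 1 − 1/3.417 = 0.7073.
Known gains sum to 0.289 − 0.101 + 0.0752 = 0.2632.
g_wv = 0.7073 − 0.2632 = 0.44.

0.44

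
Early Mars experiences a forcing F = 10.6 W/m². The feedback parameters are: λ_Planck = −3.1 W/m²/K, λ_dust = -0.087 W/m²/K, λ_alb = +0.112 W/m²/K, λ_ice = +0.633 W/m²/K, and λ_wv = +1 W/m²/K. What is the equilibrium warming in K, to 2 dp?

7.35 K

Net feedback parameter λ = (−3.1) + (-0.087) + (+0.112) + (+0.633) + (+1) = -1.442 W/m²/K.
ΔT = −F/λ = −10.6/(-1.442) = 7.35 K.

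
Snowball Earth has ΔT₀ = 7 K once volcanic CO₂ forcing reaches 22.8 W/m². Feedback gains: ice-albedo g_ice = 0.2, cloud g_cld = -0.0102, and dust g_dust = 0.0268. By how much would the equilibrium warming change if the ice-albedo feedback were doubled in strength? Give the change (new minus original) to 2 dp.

3.06 K

Original: g = 0.2166, ΔT = 7/(1−0.2166) = 8.9354 K.
With doubled ice-albedo: g' = 0.4166, ΔT' = 7/(1−0.4166) = 11.9986 K.
Change = 11.9986 − 8.9354 = 3.06 K.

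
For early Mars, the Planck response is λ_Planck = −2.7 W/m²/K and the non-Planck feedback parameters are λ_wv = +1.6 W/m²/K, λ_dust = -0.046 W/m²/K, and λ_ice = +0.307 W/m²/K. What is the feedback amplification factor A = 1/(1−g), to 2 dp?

3.22

Convert to gains: g_wv = 1.6/2.7 = 0.5926; g_dust = -0.046/2.7 = -0.01704; g_ice = 0.307/2.7 = 0.1137.
Total gain g = 0.68926.
A = 1/(1 − 0.68926) = 3.22.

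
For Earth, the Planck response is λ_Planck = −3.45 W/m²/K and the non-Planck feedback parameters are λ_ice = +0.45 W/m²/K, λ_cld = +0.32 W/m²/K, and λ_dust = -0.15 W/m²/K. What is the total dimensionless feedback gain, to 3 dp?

Convert to gains: g_ice = 0.45/3.45 = 0.1304; g_cld = 0.32/3.45 = 0.09275; g_dust = -0.15/3.45 = -0.04348.
Total gain g = 0.17967.

0.180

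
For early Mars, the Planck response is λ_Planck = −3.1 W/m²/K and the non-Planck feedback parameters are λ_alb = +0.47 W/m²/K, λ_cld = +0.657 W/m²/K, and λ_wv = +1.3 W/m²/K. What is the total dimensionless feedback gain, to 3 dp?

Convert to gains: g_alb = 0.47/3.1 = 0.1516; g_cld = 0.657/3.1 = 0.2119; g_wv = 1.3/3.1 = 0.4194.
Total gain g = 0.7829.

0.783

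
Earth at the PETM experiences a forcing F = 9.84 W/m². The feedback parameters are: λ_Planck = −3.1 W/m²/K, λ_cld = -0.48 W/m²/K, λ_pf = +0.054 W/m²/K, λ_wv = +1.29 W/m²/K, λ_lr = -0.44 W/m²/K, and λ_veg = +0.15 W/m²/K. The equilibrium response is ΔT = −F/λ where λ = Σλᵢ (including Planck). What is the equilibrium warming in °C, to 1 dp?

3.9 °C

Net feedback parameter λ = (−3.1) + (-0.48) + (+0.054) + (+1.29) + (-0.44) + (+0.15) = -2.526 W/m²/K.
ΔT = −F/λ = −9.84/(-2.526) = 3.9 °C.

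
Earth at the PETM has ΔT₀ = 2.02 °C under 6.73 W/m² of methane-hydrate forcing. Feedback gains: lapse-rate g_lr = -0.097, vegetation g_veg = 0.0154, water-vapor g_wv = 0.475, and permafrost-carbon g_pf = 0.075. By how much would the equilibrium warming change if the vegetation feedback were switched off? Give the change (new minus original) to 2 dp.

-0.11 °C

Original: g = 0.4684, ΔT = 2.02/(1−0.4684) = 3.7998 °C.
Without vegetation: g' = 0.453, ΔT' = 2.02/(1−0.453) = 3.6929 °C.
Change = 3.6929 − 3.7998 = -0.11 °C.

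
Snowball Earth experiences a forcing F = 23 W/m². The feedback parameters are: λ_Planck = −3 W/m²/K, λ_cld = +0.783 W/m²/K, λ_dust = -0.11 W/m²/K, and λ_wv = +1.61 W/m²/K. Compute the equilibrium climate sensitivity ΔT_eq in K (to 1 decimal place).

Net feedback parameter λ = (−3) + (+0.783) + (-0.11) + (+1.61) = -0.717 W/m²/K.
ΔT = −F/λ = −23/(-0.717) = 32.1 K.

32.1 K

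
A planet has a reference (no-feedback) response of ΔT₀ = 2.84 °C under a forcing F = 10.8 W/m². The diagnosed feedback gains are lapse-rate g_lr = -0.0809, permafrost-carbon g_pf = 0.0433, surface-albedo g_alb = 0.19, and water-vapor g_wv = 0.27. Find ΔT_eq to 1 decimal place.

4.9 °C

Total gain g = -0.0809 + 0.0433 + 0.19 + 0.27 = 0.4224.
Amplification A = 1/(1 − 0.4224) = 1.731.
ΔT = 2.84 × 1.731 = 4.9 °C.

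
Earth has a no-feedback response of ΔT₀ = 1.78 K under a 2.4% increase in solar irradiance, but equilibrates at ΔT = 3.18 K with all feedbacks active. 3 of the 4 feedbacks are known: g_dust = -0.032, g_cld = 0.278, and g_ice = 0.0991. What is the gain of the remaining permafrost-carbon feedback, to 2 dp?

Amplification A = ΔT/ΔT₀ = 3.18/1.78 = 1.787.
Total gain g = 1 − 1/A = 1 − 1/1.787 = 0.4404.
Known gains sum to -0.032 + 0.278 + 0.0991 = 0.3451.
g_pf = 0.4404 − 0.3451 = 0.10.

0.10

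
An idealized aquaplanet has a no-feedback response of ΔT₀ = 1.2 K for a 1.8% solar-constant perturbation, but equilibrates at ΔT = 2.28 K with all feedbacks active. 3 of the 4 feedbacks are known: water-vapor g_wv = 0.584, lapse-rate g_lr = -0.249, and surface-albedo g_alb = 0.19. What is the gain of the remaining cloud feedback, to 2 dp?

-0.05

Amplification A = ΔT/ΔT₀ = 2.28/1.2 = 1.9.
Total gain g = 1 − 1/A = 1 − 1/1.9 = 0.4737.
Known gains sum to 0.584 − 0.249 + 0.19 = 0.525.
g_cld = 0.4737 − 0.525 = -0.05.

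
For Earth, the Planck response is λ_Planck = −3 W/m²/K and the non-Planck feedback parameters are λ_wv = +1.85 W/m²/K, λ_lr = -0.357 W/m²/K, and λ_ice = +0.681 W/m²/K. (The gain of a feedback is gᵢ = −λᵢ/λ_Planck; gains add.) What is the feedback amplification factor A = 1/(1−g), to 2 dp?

Convert to gains: g_wv = 1.85/3 = 0.6167; g_lr = -0.357/3 = -0.119; g_ice = 0.681/3 = 0.227.
Total gain g = 0.7247.
A = 1/(1 − 0.7247) = 3.63.

3.63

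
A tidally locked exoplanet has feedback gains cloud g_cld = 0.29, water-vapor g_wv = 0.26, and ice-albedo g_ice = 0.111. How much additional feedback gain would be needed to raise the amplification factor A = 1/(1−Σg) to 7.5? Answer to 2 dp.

Current total gain = 0.661.
Target gain for A = 7.5: g* = 1 − 1/7.5 = 0.8667.
Additional gain needed = 0.8667 − 0.661 = 0.21.

0.21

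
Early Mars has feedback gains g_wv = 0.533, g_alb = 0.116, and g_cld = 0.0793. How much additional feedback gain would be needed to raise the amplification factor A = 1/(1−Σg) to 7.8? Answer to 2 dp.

0.14

Current total gain = 0.7283.
Target gain for A = 7.8: g* = 1 − 1/7.8 = 0.8718.
Additional gain needed = 0.8718 − 0.7283 = 0.14.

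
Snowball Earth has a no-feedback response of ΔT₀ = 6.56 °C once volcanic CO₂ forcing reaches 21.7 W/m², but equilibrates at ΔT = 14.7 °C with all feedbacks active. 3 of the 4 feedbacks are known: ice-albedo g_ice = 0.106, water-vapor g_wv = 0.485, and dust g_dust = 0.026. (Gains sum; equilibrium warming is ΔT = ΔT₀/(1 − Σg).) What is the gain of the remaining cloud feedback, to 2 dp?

-0.06

Amplification A = ΔT/ΔT₀ = 14.7/6.56 = 2.241.
Total gain g = 1 − 1/A = 1 − 1/2.241 = 0.5538.
Known gains sum to 0.106 + 0.485 + 0.026 = 0.617.
g_cld = 0.5538 − 0.617 = -0.06.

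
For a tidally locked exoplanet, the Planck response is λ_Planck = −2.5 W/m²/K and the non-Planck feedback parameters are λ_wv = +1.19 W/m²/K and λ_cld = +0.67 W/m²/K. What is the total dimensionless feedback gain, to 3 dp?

0.744

Convert to gains: g_wv = 1.19/2.5 = 0.476; g_cld = 0.67/2.5 = 0.268.
Total gain g = 0.744.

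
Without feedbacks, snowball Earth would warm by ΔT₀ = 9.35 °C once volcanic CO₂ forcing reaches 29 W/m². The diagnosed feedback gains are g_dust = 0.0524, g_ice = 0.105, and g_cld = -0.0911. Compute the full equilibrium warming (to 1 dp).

10.0 °C

Total gain g = 0.0524 + 0.105 − 0.0911 = 0.0663.
Amplification A = 1/(1 − 0.0663) = 1.071.
ΔT = 9.35 × 1.071 = 10.0 °C.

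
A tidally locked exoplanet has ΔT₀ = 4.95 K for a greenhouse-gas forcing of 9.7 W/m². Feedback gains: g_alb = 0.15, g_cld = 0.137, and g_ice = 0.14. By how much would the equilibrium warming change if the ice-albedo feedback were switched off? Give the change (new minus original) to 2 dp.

-1.70 K

Original: g = 0.427, ΔT = 4.95/(1−0.427) = 8.6387 K.
Without ice-albedo: g' = 0.287, ΔT' = 4.95/(1−0.287) = 6.9425 K.
Change = 6.9425 − 8.6387 = -1.70 K.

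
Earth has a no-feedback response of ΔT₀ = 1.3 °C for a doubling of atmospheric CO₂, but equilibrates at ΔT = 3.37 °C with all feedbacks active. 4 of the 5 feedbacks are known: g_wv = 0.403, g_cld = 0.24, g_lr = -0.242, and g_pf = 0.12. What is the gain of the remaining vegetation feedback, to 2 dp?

0.09

Amplification A = ΔT/ΔT₀ = 3.37/1.3 = 2.592.
Total gain g = 1 − 1/A = 1 − 1/2.592 = 0.6142.
Known gains sum to 0.403 + 0.24 − 0.242 + 0.12 = 0.521.
g_veg = 0.6142 − 0.521 = 0.09.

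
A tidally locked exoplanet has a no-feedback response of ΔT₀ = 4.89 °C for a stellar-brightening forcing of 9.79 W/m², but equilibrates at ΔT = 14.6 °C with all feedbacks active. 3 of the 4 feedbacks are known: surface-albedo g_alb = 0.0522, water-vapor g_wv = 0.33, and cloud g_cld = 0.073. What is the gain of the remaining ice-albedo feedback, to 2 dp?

0.21

Amplification A = ΔT/ΔT₀ = 14.6/4.89 = 2.986.
Total gain g = 1 − 1/A = 1 − 1/2.986 = 0.6651.
Known gains sum to 0.0522 + 0.33 + 0.073 = 0.4552.
g_ice = 0.6651 − 0.4552 = 0.21.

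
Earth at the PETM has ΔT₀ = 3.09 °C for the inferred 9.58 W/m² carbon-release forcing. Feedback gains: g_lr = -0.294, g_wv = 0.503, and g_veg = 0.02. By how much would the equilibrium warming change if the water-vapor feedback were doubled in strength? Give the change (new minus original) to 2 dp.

Original: g = 0.229, ΔT = 3.09/(1−0.229) = 4.0078 °C.
With doubled water-vapor: g' = 0.732, ΔT' = 3.09/(1−0.732) = 11.5299 °C.
Change = 11.5299 − 4.0078 = 7.52 °C.

7.52 °C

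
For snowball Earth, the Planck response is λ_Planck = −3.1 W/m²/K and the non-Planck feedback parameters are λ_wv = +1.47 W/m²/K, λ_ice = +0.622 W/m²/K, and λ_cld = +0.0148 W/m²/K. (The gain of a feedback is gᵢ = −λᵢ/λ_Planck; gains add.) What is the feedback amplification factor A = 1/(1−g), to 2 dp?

Convert to gains: g_wv = 1.47/3.1 = 0.4742; g_ice = 0.622/3.1 = 0.2006; g_cld = 0.0148/3.1 = 0.004774.
Total gain g = 0.679574.
A = 1/(1 − 0.679574) = 3.12.

3.12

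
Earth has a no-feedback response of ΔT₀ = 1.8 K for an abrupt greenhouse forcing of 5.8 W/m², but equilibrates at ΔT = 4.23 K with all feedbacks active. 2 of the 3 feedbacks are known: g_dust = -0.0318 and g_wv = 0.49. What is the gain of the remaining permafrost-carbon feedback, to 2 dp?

0.12

Amplification A = ΔT/ΔT₀ = 4.23/1.8 = 2.35.
Total gain g = 1 − 1/A = 1 − 1/2.35 = 0.5745.
Known gains sum to -0.0318 + 0.49 = 0.4582.
g_pf = 0.5745 − 0.4582 = 0.12.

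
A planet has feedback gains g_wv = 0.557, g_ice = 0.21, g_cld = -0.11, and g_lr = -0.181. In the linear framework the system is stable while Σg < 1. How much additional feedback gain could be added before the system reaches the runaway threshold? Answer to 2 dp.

0.52

Current total gain = 0.557 + 0.21 − 0.11 − 0.181 = 0.476.
Margin to runaway = 1 − 0.476 = 0.52.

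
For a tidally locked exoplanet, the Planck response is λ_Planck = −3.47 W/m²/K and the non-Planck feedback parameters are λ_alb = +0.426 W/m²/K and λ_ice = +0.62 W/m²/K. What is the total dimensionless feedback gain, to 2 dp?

0.30

Convert to gains: g_alb = 0.426/3.47 = 0.1228; g_ice = 0.62/3.47 = 0.1787.
Total gain g = 0.3015.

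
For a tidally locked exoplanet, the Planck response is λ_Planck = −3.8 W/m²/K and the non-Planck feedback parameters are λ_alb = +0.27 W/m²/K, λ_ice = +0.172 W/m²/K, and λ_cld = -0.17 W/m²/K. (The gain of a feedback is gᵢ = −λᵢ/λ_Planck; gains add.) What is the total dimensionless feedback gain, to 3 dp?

Convert to gains: g_alb = 0.27/3.8 = 0.07105; g_ice = 0.172/3.8 = 0.04526; g_cld = -0.17/3.8 = -0.04474.
Total gain g = 0.07157.

0.072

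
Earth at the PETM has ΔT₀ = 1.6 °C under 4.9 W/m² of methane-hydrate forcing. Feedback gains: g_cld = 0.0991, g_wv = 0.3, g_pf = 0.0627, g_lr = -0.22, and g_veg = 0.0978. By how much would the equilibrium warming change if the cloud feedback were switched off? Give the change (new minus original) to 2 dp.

Original: g = 0.3396, ΔT = 1.6/(1−0.3396) = 2.4228 °C.
Without cloud: g' = 0.2405, ΔT' = 1.6/(1−0.2405) = 2.1066 °C.
Change = 2.1066 − 2.4228 = -0.32 °C.

-0.32 °C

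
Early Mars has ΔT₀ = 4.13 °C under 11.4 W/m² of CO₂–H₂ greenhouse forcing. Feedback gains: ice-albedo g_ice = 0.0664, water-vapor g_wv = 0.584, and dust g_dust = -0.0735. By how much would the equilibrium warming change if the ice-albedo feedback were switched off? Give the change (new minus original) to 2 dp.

-1.32 °C

Original: g = 0.5769, ΔT = 4.13/(1−0.5769) = 9.7613 °C.
Without ice-albedo: g' = 0.5105, ΔT' = 4.13/(1−0.5105) = 8.4372 °C.
Change = 8.4372 − 9.7613 = -1.32 °C.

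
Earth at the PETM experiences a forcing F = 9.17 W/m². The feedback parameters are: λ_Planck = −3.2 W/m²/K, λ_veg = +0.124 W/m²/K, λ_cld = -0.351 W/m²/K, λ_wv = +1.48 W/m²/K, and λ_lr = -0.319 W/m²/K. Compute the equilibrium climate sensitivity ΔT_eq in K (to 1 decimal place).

Net feedback parameter λ = (−3.2) + (+0.124) + (-0.351) + (+1.48) + (-0.319) = -2.266 W/m²/K.
ΔT = −F/λ = −9.17/(-2.266) = 4.0 K.

4.0 K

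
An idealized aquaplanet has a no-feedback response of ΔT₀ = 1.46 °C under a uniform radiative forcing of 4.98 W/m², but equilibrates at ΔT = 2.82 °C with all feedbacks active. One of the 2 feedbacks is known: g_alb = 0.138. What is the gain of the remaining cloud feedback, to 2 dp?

0.34

Amplification A = ΔT/ΔT₀ = 2.82/1.46 = 1.932.
Total gain g = 1 − 1/A = 1 − 1/1.932 = 0.4824.
The known gain is 0.138.
g_cld = 0.4824 − 0.138 = 0.34.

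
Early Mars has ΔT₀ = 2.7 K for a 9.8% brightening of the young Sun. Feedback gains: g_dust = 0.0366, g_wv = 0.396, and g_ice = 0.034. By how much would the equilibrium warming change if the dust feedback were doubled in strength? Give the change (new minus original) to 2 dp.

0.37 K

Original: g = 0.4666, ΔT = 2.7/(1−0.4666) = 5.0619 K.
With doubled dust: g' = 0.5032, ΔT' = 2.7/(1−0.5032) = 5.4348 K.
Change = 5.4348 − 5.0619 = 0.37 K.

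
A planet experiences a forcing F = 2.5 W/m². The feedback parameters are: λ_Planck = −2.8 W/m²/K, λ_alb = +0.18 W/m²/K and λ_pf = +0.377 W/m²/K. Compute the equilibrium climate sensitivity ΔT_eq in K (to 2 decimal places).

1.11 K

Net feedback parameter λ = (−2.8) + (+0.18) + (+0.377) = -2.243 W/m²/K.
ΔT = −F/λ = −2.5/(-2.243) = 1.11 K.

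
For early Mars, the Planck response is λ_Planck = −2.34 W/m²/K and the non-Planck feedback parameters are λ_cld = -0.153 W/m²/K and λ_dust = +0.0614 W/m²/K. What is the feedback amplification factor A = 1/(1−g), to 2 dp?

Convert to gains: g_cld = -0.153/2.34 = -0.06538; g_dust = 0.0614/2.34 = 0.02624.
Total gain g = -0.03914.
A = 1/(1 + 0.03914) = 0.96.

0.96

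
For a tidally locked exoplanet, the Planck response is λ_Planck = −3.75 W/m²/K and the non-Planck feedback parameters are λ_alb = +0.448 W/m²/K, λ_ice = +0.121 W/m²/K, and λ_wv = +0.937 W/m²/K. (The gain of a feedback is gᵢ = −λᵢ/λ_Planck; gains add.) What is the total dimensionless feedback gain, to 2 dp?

Convert to gains: g_alb = 0.448/3.75 = 0.1195; g_ice = 0.121/3.75 = 0.03227; g_wv = 0.937/3.75 = 0.2499.
Total gain g = 0.40167.

0.40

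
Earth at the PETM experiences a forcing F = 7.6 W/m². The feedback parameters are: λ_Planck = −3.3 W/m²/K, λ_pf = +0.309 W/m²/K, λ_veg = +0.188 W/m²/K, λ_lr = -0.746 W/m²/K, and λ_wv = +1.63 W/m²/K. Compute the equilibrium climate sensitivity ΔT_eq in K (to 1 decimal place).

Net feedback parameter λ = (−3.3) + (+0.309) + (+0.188) + (-0.746) + (+1.63) = -1.919 W/m²/K.
ΔT = −F/λ = −7.6/(-1.919) = 4.0 K.

4.0 K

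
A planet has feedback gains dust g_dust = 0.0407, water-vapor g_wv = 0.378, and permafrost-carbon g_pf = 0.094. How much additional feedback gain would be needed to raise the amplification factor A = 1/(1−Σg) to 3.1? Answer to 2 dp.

Current total gain = 0.5127.
Target gain for A = 3.1: g* = 1 − 1/3.1 = 0.6774.
Additional gain needed = 0.6774 − 0.5127 = 0.16.

0.16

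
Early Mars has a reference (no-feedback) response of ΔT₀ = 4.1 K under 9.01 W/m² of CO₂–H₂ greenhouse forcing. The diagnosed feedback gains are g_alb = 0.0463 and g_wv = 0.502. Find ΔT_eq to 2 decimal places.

Total gain g = 0.0463 + 0.502 = 0.5483.
Amplification A = 1/(1 − 0.5483) = 2.214.
ΔT = 4.1 × 2.214 = 9.08 K.

9.08 K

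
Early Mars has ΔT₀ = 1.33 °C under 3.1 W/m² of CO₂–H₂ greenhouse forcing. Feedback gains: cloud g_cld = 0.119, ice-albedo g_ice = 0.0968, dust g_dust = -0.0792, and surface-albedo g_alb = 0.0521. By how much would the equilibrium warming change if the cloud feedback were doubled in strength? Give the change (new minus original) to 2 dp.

Original: g = 0.1887, ΔT = 1.33/(1−0.1887) = 1.6393 °C.
With doubled cloud: g' = 0.3077, ΔT' = 1.33/(1−0.3077) = 1.9211 °C.
Change = 1.9211 − 1.6393 = 0.28 °C.

0.28 °C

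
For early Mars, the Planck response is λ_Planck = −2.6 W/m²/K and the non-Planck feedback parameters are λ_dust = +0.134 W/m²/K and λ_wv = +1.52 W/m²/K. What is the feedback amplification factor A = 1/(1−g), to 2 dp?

Convert to gains: g_dust = 0.134/2.6 = 0.05154; g_wv = 1.52/2.6 = 0.5846.
Total gain g = 0.63614.
A = 1/(1 − 0.63614) = 2.75.

2.75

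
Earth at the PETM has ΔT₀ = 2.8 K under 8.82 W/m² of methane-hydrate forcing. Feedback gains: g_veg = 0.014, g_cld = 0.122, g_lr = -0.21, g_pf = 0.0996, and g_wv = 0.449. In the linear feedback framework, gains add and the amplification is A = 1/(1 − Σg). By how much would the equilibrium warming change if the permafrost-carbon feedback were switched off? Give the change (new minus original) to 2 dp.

Original: g = 0.4746, ΔT = 2.8/(1−0.4746) = 5.3293 K.
Without permafrost-carbon: g' = 0.375, ΔT' = 2.8/(1−0.375) = 4.4800 K.
Change = 4.4800 − 5.3293 = -0.85 K.

-0.85 K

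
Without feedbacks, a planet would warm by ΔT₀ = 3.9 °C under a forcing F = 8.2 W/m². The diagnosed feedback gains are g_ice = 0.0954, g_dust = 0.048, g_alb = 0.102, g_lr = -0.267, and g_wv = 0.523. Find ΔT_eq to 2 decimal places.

7.82 °C

Total gain g = 0.0954 + 0.048 + 0.102 − 0.267 + 0.523 = 0.5014.
Amplification A = 1/(1 − 0.5014) = 2.006.
ΔT = 3.9 × 2.006 = 7.82 °C.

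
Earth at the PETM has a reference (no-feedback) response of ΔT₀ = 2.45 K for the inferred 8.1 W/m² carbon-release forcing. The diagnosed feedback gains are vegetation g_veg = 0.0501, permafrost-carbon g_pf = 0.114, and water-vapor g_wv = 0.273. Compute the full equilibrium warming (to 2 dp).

4.35 K

Total gain g = 0.0501 + 0.114 + 0.273 = 0.4371.
Amplification A = 1/(1 − 0.4371) = 1.777.
ΔT = 2.45 × 1.777 = 4.35 K.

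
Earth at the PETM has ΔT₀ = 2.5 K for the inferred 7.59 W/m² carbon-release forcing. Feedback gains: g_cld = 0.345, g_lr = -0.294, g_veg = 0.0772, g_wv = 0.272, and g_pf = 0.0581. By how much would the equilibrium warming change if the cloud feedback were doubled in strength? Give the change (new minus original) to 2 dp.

Original: g = 0.4583, ΔT = 2.5/(1−0.4583) = 4.6151 K.
With doubled cloud: g' = 0.8033, ΔT' = 2.5/(1−0.8033) = 12.7097 K.
Change = 12.7097 − 4.6151 = 8.09 K.

8.09 K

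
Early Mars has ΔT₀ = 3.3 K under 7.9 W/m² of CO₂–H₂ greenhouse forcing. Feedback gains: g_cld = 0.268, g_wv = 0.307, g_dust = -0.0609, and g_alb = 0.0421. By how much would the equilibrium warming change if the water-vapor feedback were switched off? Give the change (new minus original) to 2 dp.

-3.04 K

Original: g = 0.5562, ΔT = 3.3/(1−0.5562) = 7.4358 K.
Without water-vapor: g' = 0.2492, ΔT' = 3.3/(1−0.2492) = 4.3953 K.
Change = 4.3953 − 7.4358 = -3.04 K.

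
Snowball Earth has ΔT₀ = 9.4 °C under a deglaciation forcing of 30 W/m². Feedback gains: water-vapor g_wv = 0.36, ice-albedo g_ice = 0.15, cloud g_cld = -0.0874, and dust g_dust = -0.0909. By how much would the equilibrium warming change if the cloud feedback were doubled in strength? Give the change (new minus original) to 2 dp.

Original: g = 0.3317, ΔT = 9.4/(1−0.3317) = 14.0655 °C.
With doubled cloud: g' = 0.2443, ΔT' = 9.4/(1−0.2443) = 12.4388 °C.
Change = 12.4388 − 14.0655 = -1.63 °C.

-1.63 °C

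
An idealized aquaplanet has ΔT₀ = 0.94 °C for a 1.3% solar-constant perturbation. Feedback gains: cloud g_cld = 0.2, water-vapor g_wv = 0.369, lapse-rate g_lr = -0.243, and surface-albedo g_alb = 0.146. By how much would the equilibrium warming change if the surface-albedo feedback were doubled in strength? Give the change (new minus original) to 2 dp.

0.68 °C

Original: g = 0.472, ΔT = 0.94/(1−0.472) = 1.7803 °C.
With doubled surface-albedo: g' = 0.618, ΔT' = 0.94/(1−0.618) = 2.4607 °C.
Change = 2.4607 − 1.7803 = 0.68 °C.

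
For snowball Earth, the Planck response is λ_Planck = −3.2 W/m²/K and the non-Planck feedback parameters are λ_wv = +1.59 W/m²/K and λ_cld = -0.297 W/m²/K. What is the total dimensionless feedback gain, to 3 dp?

0.404

Convert to gains: g_wv = 1.59/3.2 = 0.4969; g_cld = -0.297/3.2 = -0.09281.
Total gain g = 0.40409.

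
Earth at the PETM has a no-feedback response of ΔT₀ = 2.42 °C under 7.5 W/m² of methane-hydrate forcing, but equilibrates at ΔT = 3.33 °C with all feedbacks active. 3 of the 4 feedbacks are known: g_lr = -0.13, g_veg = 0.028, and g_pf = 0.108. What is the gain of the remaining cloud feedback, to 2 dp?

Amplification A = ΔT/ΔT₀ = 3.33/2.42 = 1.376.
Total gain g = 1 − 1/A = 1 − 1/1.376 = 0.2733.
Known gains sum to -0.13 + 0.028 + 0.108 = 0.006.
g_cld = 0.2733 − 0.006 = 0.27.

0.27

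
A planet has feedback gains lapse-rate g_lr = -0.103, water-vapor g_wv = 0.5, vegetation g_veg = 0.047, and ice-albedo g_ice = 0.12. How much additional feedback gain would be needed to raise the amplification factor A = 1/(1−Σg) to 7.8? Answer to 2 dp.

Current total gain = 0.564.
Target gain for A = 7.8: g* = 1 − 1/7.8 = 0.8718.
Additional gain needed = 0.8718 − 0.564 = 0.31.

0.31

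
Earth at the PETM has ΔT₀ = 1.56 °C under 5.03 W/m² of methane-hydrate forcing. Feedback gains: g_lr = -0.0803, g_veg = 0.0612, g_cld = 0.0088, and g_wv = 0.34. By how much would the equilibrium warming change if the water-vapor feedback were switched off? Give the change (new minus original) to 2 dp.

Original: g = 0.3297, ΔT = 1.56/(1−0.3297) = 2.3273 °C.
Without water-vapor: g' = -0.0103, ΔT' = 1.56/(1+0.0103) = 1.5441 °C.
Change = 1.5441 − 2.3273 = -0.78 °C.

-0.78 °C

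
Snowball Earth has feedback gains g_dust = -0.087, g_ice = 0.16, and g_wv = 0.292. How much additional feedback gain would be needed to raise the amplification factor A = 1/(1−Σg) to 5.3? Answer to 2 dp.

0.45

Current total gain = 0.365.
Target gain for A = 5.3: g* = 1 − 1/5.3 = 0.8113.
Additional gain needed = 0.8113 − 0.365 = 0.45.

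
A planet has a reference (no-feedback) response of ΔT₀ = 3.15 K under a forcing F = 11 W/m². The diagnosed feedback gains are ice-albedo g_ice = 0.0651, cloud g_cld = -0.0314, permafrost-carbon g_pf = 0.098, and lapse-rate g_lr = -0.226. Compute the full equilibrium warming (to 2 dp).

2.88 K

Total gain g = 0.0651 − 0.0314 + 0.098 − 0.226 = -0.0943.
Amplification A = 1/(1 + 0.0943) = 0.9138.
ΔT = 3.15 × 0.9138 = 2.88 K.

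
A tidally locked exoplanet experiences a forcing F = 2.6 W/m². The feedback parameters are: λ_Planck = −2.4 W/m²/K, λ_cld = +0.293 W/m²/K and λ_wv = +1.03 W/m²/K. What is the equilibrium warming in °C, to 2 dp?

Net feedback parameter λ = (−2.4) + (+0.293) + (+1.03) = -1.077 W/m²/K.
ΔT = −F/λ = −2.6/(-1.077) = 2.41 °C.

2.41 °C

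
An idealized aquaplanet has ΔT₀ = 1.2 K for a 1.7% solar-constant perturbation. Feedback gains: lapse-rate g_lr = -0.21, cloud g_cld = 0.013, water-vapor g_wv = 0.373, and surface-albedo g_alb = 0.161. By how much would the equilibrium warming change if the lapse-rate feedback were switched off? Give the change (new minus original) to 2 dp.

0.84 K

Original: g = 0.337, ΔT = 1.2/(1−0.337) = 1.8100 K.
Without lapse-rate: g' = 0.547, ΔT' = 1.2/(1−0.547) = 2.6490 K.
Change = 2.6490 − 1.8100 = 0.84 K.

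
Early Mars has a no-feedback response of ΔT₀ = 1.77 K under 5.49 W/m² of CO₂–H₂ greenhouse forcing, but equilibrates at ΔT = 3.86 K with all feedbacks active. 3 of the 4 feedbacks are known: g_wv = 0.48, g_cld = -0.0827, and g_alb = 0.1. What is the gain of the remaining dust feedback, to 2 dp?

Amplification A = ΔT/ΔT₀ = 3.86/1.77 = 2.181.
Total gain g = 1 − 1/A = 1 − 1/2.181 = 0.5415.
Known gains sum to 0.48 − 0.0827 + 0.1 = 0.4973.
g_dust = 0.5415 − 0.4973 = 0.04.

0.04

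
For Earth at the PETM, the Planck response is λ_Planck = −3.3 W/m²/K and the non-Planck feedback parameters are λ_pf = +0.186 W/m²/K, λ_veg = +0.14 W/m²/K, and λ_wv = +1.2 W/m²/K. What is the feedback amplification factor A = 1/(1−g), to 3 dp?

Convert to gains: g_pf = 0.186/3.3 = 0.05636; g_veg = 0.14/3.3 = 0.04242; g_wv = 1.2/3.3 = 0.3636.
Total gain g = 0.46238.
A = 1/(1 − 0.46238) = 1.860.

1.860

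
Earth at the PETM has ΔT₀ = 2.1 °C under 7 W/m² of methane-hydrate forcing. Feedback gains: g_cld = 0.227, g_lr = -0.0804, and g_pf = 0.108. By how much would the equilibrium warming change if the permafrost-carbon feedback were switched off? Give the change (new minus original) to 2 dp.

Original: g = 0.2546, ΔT = 2.1/(1−0.2546) = 2.8173 °C.
Without permafrost-carbon: g' = 0.1466, ΔT' = 2.1/(1−0.1466) = 2.4607 °C.
Change = 2.4607 − 2.8173 = -0.36 °C.

-0.36 °C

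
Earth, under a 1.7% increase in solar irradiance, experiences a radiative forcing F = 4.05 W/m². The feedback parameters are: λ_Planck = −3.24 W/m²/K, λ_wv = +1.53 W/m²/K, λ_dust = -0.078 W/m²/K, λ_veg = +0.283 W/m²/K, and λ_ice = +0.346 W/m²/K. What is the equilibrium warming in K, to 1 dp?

Net feedback parameter λ = (−3.24) + (+1.53) + (-0.078) + (+0.283) + (+0.346) = -1.159 W/m²/K.
ΔT = −F/λ = −4.05/(-1.159) = 3.5 K.

3.5 K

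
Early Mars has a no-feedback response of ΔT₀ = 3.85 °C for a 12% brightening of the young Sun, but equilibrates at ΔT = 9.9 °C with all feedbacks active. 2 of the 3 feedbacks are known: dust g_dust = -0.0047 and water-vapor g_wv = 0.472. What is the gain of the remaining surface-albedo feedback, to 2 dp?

0.14

Amplification A = ΔT/ΔT₀ = 9.9/3.85 = 2.571.
Total gain g = 1 − 1/A = 1 − 1/2.571 = 0.611.
Known gains sum to -0.0047 + 0.472 = 0.4673.
g_alb = 0.611 − 0.4673 = 0.14.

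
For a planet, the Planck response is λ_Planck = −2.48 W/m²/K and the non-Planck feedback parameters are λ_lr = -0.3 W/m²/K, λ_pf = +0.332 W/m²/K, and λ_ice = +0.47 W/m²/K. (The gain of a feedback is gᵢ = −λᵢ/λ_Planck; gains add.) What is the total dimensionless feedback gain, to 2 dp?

Convert to gains: g_lr = -0.3/2.48 = -0.121; g_pf = 0.332/2.48 = 0.1339; g_ice = 0.47/2.48 = 0.1895.
Total gain g = 0.2024.

0.20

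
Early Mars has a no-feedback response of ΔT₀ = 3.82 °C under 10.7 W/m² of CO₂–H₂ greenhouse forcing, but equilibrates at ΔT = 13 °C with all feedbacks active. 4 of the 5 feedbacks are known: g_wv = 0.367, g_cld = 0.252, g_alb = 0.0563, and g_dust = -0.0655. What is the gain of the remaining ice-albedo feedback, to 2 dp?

Amplification A = ΔT/ΔT₀ = 13/3.82 = 3.403.
Total gain g = 1 − 1/A = 1 − 1/3.403 = 0.7061.
Known gains sum to 0.367 + 0.252 + 0.0563 − 0.0655 = 0.6098.
g_ice = 0.7061 − 0.6098 = 0.10.

0.10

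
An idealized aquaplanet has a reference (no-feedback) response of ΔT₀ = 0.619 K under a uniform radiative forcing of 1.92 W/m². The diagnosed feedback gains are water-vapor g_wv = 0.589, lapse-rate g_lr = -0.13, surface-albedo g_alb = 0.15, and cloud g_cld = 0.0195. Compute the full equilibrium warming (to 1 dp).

Total gain g = 0.589 − 0.13 + 0.15 + 0.0195 = 0.6285.
Amplification A = 1/(1 − 0.6285) = 2.692.
ΔT = 0.619 × 2.692 = 1.7 K.

1.7 K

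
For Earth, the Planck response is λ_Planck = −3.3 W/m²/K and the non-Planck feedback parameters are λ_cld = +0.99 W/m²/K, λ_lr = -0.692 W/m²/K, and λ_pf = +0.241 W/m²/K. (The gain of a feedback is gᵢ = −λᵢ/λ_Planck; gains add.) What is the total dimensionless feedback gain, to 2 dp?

0.16

Convert to gains: g_cld = 0.99/3.3 = 0.3; g_lr = -0.692/3.3 = -0.2097; g_pf = 0.241/3.3 = 0.07303.
Total gain g = 0.16333.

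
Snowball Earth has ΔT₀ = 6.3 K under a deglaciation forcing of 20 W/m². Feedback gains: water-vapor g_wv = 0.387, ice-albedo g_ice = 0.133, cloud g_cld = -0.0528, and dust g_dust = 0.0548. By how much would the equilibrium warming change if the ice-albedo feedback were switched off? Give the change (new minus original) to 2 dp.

-2.87 K

Original: g = 0.522, ΔT = 6.3/(1−0.522) = 13.1799 K.
Without ice-albedo: g' = 0.389, ΔT' = 6.3/(1−0.389) = 10.3110 K.
Change = 10.3110 − 13.1799 = -2.87 K.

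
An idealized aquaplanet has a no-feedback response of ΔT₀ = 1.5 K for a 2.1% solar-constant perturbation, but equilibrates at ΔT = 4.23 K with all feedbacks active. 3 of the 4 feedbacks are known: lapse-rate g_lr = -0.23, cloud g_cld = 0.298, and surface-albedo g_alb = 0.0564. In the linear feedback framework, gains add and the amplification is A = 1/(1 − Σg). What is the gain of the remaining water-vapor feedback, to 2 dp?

0.52

Amplification A = ΔT/ΔT₀ = 4.23/1.5 = 2.82.
Total gain g = 1 − 1/A = 1 − 1/2.82 = 0.6454.
Known gains sum to -0.23 + 0.298 + 0.0564 = 0.1244.
g_wv = 0.6454 − 0.1244 = 0.52.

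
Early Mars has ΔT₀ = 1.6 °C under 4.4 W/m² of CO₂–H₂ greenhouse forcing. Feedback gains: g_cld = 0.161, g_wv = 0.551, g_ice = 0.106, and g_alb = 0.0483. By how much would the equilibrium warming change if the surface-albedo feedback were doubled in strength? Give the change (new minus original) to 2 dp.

Original: g = 0.8663, ΔT = 1.6/(1−0.8663) = 11.9671 °C.
With doubled surface-albedo: g' = 0.9146, ΔT' = 1.6/(1−0.9146) = 18.7354 °C.
Change = 18.7354 − 11.9671 = 6.77 °C.

6.77 °C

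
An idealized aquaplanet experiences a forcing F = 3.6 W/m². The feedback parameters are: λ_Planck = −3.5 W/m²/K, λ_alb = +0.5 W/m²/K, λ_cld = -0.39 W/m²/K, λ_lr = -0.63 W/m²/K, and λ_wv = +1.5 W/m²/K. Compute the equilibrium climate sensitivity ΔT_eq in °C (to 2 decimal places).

Net feedback parameter λ = (−3.5) + (+0.5) + (-0.39) + (-0.63) + (+1.5) = -2.52 W/m²/K.
ΔT = −F/λ = −3.6/(-2.52) = 1.43 °C.

1.43 °C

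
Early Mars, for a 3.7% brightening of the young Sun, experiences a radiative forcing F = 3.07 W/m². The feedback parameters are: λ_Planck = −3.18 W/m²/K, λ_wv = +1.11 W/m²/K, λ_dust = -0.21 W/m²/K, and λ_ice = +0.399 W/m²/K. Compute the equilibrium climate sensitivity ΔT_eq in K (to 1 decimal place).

1.6 K

Net feedback parameter λ = (−3.18) + (+1.11) + (-0.21) + (+0.399) = -1.881 W/m²/K.
ΔT = −F/λ = −3.07/(-1.881) = 1.6 K.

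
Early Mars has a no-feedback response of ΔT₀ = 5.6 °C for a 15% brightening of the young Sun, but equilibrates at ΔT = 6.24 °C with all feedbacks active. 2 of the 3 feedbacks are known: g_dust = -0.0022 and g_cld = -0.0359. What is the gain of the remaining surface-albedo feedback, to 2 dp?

Amplification A = ΔT/ΔT₀ = 6.24/5.6 = 1.114.
Total gain g = 1 − 1/A = 1 − 1/1.114 = 0.1023.
Known gains sum to -0.0022 − 0.0359 = -0.0381.
g_alb = 0.1023 + 0.0381 = 0.14.

0.14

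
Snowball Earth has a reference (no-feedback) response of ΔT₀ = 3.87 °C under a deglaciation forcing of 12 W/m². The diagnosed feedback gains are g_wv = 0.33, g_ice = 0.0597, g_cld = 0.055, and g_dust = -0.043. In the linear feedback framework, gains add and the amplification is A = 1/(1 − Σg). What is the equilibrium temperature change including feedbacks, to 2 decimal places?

6.47 °C

Total gain g = 0.33 + 0.0597 + 0.055 − 0.043 = 0.4017.
Amplification A = 1/(1 − 0.4017) = 1.671.
ΔT = 3.87 × 1.671 = 6.47 °C.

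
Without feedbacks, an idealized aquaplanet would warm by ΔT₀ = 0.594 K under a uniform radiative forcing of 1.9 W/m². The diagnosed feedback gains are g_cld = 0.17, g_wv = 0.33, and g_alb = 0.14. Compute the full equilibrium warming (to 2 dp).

1.65 K

Total gain g = 0.17 + 0.33 + 0.14 = 0.64.
Amplification A = 1/(1 − 0.64) = 2.778.
ΔT = 0.594 × 2.778 = 1.65 K.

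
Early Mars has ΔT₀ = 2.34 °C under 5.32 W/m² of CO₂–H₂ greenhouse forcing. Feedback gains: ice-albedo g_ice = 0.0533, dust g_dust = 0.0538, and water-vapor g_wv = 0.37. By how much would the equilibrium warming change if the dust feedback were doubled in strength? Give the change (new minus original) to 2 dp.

Original: g = 0.4771, ΔT = 2.34/(1−0.4771) = 4.4750 °C.
With doubled dust: g' = 0.5309, ΔT' = 2.34/(1−0.5309) = 4.9883 °C.
Change = 4.9883 − 4.4750 = 0.51 °C.

0.51 °C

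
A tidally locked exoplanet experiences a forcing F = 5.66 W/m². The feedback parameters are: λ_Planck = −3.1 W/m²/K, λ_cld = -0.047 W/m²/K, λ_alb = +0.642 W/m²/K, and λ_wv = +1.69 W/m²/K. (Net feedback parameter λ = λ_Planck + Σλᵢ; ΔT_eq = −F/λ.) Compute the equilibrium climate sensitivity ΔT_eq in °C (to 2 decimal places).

6.94 °C

Net feedback parameter λ = (−3.1) + (-0.047) + (+0.642) + (+1.69) = -0.815 W/m²/K.
ΔT = −F/λ = −5.66/(-0.815) = 6.94 °C.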